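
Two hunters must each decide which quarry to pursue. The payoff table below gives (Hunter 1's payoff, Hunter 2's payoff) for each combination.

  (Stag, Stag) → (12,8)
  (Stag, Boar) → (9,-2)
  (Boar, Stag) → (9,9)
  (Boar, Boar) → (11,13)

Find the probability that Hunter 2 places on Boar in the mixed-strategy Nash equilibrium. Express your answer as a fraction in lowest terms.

3/5

Hunter 2's mix q on Stag must make Hunter 1 indifferent between Stag and Boar.
Hunter 1's payoff from Stag: 12q + 9(1−q). From Boar: 9q + 11(1−q).
Set equal: 3q = 2(1−q) → q = 2/5.
Probability on Boar is 1 − 2/5 = 3/5.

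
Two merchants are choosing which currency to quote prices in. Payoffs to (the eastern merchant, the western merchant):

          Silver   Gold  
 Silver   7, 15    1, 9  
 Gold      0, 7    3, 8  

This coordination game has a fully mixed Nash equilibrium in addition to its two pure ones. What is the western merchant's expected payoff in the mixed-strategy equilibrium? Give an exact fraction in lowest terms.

57/7

The eastern merchant mixes with probability p on Silver, chosen so the western merchant is indifferent: 15p + 7(1−p) = 9p + 8(1−p) gives p = 1/7.
The western merchant's expected payoff is 15·1/7 + 7·6/7 = 57/7.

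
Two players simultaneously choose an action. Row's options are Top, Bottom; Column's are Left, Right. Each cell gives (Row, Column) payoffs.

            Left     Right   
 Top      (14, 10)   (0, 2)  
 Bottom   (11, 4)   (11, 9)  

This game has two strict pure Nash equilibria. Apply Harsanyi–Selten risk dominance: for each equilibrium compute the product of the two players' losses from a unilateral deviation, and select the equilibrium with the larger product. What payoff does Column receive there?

At (Top, Left): Row loses 14 − 11 = 3 by deviating; Column loses 10 − 2 = 8. Product = 3·8 = 24.
At (Bottom, Right): Row loses 11 − 0 = 11 by deviating; Column loses 9 − 4 = 5. Product = 11·5 = 55.
55 > 24, so (Bottom, Right) is risk-dominant. Column's payoff there is 9.

9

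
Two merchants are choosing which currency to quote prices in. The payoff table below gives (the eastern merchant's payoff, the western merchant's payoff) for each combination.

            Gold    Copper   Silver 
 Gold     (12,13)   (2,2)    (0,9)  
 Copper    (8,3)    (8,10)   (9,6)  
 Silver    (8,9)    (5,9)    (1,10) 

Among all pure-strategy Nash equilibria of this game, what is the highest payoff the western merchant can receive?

13

Both Gold is a pure NE (the eastern merchant: 12 ≥ 8; the western merchant: 13 ≥ 9). The western merchant gets 13.
Both Copper is a pure NE (the eastern merchant: 8 ≥ 5; the western merchant: 10 ≥ 6). The western merchant gets 10.
Every other cell has a profitable deviation for at least one player. Highest of {13, 10} is 13.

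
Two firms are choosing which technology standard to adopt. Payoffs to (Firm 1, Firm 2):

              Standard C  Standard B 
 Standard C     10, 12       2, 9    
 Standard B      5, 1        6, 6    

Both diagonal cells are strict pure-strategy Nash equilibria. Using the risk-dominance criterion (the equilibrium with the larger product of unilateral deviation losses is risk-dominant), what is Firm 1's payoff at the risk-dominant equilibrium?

At both Standard C: Firm 1 loses 10 − 5 = 5 by deviating; Firm 2 loses 12 − 9 = 3. Product = 5·3 = 15.
At both Standard B: Firm 1 loses 6 − 2 = 4 by deviating; Firm 2 loses 6 − 1 = 5. Product = 4·5 = 20.
20 > 15, so both Standard B is risk-dominant. Firm 1's payoff there is 6.

6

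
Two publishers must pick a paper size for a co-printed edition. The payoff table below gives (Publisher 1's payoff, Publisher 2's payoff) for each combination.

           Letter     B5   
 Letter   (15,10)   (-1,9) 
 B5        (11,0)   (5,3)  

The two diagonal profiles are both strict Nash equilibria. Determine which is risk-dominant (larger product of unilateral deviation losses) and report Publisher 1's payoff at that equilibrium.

At both Letter: Publisher 1 loses 15 − 11 = 4 by deviating; Publisher 2 loses 10 − 9 = 1. Product = 4·1 = 4.
At both B5: Publisher 1 loses 5 − (-1) = 6 by deviating; Publisher 2 loses 3 − 0 = 3. Product = 6·3 = 18.
18 > 4, so both B5 is risk-dominant. Publisher 1's payoff there is 5.

5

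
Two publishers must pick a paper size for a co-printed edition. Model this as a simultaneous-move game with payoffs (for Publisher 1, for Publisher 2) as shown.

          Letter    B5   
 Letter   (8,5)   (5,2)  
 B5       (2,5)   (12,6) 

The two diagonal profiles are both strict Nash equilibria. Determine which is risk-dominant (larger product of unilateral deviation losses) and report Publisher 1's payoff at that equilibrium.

8

At both Letter: Publisher 1 loses 8 − 2 = 6 by deviating; Publisher 2 loses 5 − 2 = 3. Product = 6·3 = 18.
At both B5: Publisher 1 loses 12 − 5 = 7 by deviating; Publisher 2 loses 6 − 5 = 1. Product = 7·1 = 7.
18 > 7, so both Letter is risk-dominant. Publisher 1's payoff there is 8.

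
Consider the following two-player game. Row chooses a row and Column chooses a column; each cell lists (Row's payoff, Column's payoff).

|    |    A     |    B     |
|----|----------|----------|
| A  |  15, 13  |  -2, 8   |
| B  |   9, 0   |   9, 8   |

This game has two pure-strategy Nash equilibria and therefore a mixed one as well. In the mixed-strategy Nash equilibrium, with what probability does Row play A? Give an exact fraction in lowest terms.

8/13

Row's mix p on A must make Column indifferent between A and B.
Column's payoff from A: 13p + 0(1−p). From B: 8p + 8(1−p).
Set equal: 5p = 8(1−p) → p = 8/13.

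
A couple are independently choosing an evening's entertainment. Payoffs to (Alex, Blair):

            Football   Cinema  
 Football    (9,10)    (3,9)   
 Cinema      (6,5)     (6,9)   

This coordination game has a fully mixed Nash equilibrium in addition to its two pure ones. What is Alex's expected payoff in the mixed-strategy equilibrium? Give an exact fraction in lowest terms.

6

Blair mixes with probability q on Football, chosen so Alex is indifferent: 9q + 3(1−q) = 6q + 6(1−q) gives q = 1/2.
Alex's expected payoff (from either row, since indifferent) is 9·1/2 + 3·1/2 = 6.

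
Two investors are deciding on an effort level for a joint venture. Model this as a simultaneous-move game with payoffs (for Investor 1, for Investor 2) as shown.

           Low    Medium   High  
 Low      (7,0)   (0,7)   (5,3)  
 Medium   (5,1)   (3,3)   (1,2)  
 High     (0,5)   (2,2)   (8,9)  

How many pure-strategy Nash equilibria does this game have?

Both Medium: Investor 1 gets 3 (best alternative 2); Investor 2 gets 3 (best alternative 2). Neither deviates — NE.
Both High: Investor 1 gets 8 (best alternative 5); Investor 2 gets 9 (best alternative 5). Neither deviates — NE.
Both Low is not a NE: Investor 2 would switch to Medium (7 > 0).
No other cell survives both best-response checks, so there are 2 pure NE.

2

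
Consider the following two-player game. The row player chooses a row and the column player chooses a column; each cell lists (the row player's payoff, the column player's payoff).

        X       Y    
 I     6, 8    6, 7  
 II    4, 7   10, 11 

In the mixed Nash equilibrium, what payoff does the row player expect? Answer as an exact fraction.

6

The column player mixes with probability q on X, chosen so the row player is indifferent: 6q + 6(1−q) = 4q + 10(1−q) gives q = 2/3.
The row player's expected payoff (from either row, since indifferent) is 6·2/3 + 6·1/3 = 6.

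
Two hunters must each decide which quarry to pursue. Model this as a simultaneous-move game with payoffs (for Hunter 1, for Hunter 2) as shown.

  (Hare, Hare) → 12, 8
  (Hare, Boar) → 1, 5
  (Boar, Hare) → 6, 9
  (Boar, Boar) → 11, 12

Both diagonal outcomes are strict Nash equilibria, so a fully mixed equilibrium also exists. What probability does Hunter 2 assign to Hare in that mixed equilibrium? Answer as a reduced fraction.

Hunter 2's mix q on Hare must make Hunter 1 indifferent between Hare and Boar.
Hunter 1's payoff from Hare: 12q + 1(1−q). From Boar: 6q + 11(1−q).
Set equal: 6q = 10(1−q) → q = 10/16 = 5/8.

5/8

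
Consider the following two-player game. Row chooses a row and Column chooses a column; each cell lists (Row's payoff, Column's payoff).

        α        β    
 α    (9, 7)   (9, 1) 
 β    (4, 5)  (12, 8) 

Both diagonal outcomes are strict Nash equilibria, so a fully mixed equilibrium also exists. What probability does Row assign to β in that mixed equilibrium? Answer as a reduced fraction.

Row's mix p on α must make Column indifferent between α and β.
Column's payoff from α: 7p + 5(1−p). From β: 1p + 8(1−p).
Set equal: 6p = 3(1−p) → p = 3/9 = 1/3.
Probability on β is 1 − 1/3 = 2/3.

2/3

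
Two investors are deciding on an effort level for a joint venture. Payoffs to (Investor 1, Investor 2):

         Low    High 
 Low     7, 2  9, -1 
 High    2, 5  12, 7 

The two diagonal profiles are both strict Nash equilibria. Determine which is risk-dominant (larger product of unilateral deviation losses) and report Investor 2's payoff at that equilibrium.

At both Low: Investor 1 loses 7 − 2 = 5 by deviating; Investor 2 loses 2 − (-1) = 3. Product = 5·3 = 15.
At both High: Investor 1 loses 12 − 9 = 3 by deviating; Investor 2 loses 7 − 5 = 2. Product = 3·2 = 6.
15 > 6, so both Low is risk-dominant. Investor 2's payoff there is 2.

2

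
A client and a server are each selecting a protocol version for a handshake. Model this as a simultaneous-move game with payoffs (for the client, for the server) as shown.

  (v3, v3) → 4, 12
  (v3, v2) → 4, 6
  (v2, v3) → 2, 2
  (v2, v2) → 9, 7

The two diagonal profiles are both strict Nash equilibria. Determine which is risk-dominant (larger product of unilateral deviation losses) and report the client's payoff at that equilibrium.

9

At both v3: the client loses 4 − 2 = 2 by deviating; the server loses 12 − 6 = 6. Product = 2·6 = 12.
At both v2: the client loses 9 − 4 = 5 by deviating; the server loses 7 − 2 = 5. Product = 5·5 = 25.
25 > 12, so both v2 is risk-dominant. The client's payoff there is 9.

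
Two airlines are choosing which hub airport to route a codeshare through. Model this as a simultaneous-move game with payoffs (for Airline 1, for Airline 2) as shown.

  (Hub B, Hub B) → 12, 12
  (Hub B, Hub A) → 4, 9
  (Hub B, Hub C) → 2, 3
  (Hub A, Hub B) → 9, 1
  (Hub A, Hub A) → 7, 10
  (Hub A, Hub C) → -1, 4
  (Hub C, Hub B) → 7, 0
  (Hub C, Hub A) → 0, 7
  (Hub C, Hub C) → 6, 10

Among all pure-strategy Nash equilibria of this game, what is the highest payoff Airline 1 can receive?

12

Both Hub B is a pure NE (Airline 1: 12 ≥ 9; Airline 2: 12 ≥ 9). Airline 1 gets 12.
Both Hub A is a pure NE (Airline 1: 7 ≥ 4; Airline 2: 10 ≥ 4). Airline 1 gets 7.
Both Hub C is a pure NE (Airline 1: 6 ≥ 2; Airline 2: 10 ≥ 7). Airline 1 gets 6.
Every other cell has a profitable deviation for at least one player. Highest of {12, 7, 6} is 12.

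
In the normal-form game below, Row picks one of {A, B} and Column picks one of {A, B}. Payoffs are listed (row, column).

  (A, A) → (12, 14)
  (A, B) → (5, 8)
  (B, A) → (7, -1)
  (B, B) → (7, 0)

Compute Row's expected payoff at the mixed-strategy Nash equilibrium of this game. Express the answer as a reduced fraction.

Column mixes with probability q on A, chosen so Row is indifferent: 12q + 5(1−q) = 7q + 7(1−q) gives q = 2/7.
Row's expected payoff (from either row, since indifferent) is 12·2/7 + 5·5/7 = 7.

7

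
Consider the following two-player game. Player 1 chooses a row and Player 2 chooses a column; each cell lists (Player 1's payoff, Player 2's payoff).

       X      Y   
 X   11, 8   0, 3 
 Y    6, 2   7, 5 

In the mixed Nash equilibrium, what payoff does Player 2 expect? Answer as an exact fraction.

17/4

Player 1 mixes with probability p on X, chosen so Player 2 is indifferent: 8p + 2(1−p) = 3p + 5(1−p) gives p = 3/8.
Player 2's expected payoff is 8·3/8 + 2·5/8 = 17/4.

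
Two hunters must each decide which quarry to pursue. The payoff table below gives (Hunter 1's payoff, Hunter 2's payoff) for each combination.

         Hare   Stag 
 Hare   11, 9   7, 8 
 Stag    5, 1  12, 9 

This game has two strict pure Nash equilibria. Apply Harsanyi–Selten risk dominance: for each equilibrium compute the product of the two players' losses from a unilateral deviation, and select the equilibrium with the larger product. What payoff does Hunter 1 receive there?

12

At both Hare: Hunter 1 loses 11 − 5 = 6 by deviating; Hunter 2 loses 9 − 8 = 1. Product = 6·1 = 6.
At both Stag: Hunter 1 loses 12 − 7 = 5 by deviating; Hunter 2 loses 9 − 1 = 8. Product = 5·8 = 40.
40 > 6, so both Stag is risk-dominant. Hunter 1's payoff there is 12.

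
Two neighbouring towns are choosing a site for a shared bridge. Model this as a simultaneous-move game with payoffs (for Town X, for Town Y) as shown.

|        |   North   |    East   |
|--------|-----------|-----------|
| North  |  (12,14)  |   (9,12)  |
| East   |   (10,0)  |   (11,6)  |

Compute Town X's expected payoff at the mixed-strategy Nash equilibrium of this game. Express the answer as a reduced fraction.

Town Y mixes with probability q on North, chosen so Town X is indifferent: 12q + 9(1−q) = 10q + 11(1−q) gives q = 1/2.
Town X's expected payoff (from either row, since indifferent) is 12·1/2 + 9·1/2 = 21/2.

21/2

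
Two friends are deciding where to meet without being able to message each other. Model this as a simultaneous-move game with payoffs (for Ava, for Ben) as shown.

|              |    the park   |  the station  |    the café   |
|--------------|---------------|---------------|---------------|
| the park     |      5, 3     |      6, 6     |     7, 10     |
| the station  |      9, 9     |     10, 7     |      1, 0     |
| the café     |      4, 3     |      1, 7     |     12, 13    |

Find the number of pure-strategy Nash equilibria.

2

(the station, the park): Ava gets 9 (best alternative 5); Ben gets 9 (best alternative 7). Neither deviates — NE.
Both the café: Ava gets 12 (best alternative 7); Ben gets 13 (best alternative 7). Neither deviates — NE.
Both the station is not a NE: Ben would switch to the park (9 > 7).
No other cell survives both best-response checks, so there are 2 pure NE.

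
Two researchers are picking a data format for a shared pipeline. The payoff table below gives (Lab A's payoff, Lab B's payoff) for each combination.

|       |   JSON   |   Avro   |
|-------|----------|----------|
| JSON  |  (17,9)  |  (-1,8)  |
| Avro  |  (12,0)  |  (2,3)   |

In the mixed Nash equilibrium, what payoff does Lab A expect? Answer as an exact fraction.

23/4

Lab B mixes with probability q on JSON, chosen so Lab A is indifferent: 17q + (-1)(1−q) = 12q + 2(1−q) gives q = 3/8.
Lab A's expected payoff (from either row, since indifferent) is 17·3/8 + (-1)·5/8 = 23/4.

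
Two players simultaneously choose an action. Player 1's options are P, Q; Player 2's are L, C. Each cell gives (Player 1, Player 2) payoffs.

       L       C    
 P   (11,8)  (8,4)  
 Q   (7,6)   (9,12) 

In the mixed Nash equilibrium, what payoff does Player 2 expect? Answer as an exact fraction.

Player 1 mixes with probability p on P, chosen so Player 2 is indifferent: 8p + 6(1−p) = 4p + 12(1−p) gives p = 3/5.
Player 2's expected payoff is 8·3/5 + 6·2/5 = 36/5.

36/5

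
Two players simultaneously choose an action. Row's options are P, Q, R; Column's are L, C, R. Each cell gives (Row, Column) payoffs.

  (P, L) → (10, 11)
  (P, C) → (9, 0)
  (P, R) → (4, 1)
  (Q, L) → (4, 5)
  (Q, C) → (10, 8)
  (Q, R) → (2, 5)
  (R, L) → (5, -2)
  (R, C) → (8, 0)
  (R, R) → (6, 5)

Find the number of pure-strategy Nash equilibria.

3

(P, L): Row gets 10 (best alternative 5); Column gets 11 (best alternative 1). Neither deviates — NE.
(Q, C): Row gets 10 (best alternative 9); Column gets 8 (best alternative 5). Neither deviates — NE.
(R, R): Row gets 6 (best alternative 4); Column gets 5 (best alternative 0). Neither deviates — NE.
(P, R) is not a NE: Row would switch to R (6 > 4).
No other cell survives both best-response checks, so there are 3 pure NE.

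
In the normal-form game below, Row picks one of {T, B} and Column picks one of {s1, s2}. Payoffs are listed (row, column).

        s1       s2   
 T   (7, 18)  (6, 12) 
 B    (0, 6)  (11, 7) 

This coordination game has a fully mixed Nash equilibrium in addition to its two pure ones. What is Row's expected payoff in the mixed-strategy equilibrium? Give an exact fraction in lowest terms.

77/12

Column mixes with probability q on s1, chosen so Row is indifferent: 7q + 6(1−q) = 0q + 11(1−q) gives q = 5/12.
Row's expected payoff (from either row, since indifferent) is 7·5/12 + 6·7/12 = 77/12.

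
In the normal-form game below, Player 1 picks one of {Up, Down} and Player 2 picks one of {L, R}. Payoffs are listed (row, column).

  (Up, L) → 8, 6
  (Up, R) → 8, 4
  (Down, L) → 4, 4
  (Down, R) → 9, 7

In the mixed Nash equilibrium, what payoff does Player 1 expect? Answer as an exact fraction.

8

Player 2 mixes with probability q on L, chosen so Player 1 is indifferent: 8q + 8(1−q) = 4q + 9(1−q) gives q = 1/5.
Player 1's expected payoff (from either row, since indifferent) is 8·1/5 + 8·4/5 = 8.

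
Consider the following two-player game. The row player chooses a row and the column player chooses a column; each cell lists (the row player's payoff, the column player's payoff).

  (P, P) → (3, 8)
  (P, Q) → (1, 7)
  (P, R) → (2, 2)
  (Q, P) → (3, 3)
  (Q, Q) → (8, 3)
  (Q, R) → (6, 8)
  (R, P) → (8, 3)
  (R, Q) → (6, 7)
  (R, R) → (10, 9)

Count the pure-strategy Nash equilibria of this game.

Both R: the row player gets 10 (best alternative 6); the column player gets 9 (best alternative 7). Neither deviates — NE.
Both Q is not a NE: the column player would switch to R (8 > 3).
No other cell survives both best-response checks, so there is 1 pure NE.

1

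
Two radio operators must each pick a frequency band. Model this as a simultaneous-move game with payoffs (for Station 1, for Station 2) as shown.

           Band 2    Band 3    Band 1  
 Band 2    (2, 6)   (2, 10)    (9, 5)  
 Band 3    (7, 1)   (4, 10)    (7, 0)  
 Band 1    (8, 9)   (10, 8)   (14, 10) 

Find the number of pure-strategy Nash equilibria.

1

Both Band 1: Station 1 gets 14 (best alternative 9); Station 2 gets 10 (best alternative 9). Neither deviates — NE.
Both Band 3 is not a NE: Station 1 would switch to Band 1 (10 > 4).
No other cell survives both best-response checks, so there is 1 pure NE.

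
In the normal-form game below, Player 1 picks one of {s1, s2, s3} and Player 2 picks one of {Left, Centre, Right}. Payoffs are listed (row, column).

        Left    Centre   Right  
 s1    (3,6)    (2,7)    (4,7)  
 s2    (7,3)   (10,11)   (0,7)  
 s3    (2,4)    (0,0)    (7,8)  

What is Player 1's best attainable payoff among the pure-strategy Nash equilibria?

10

(s2, Centre) is a pure NE (Player 1: 10 ≥ 2; Player 2: 11 ≥ 7). Player 1 gets 10.
(s3, Right) is a pure NE (Player 1: 7 ≥ 4; Player 2: 8 ≥ 4). Player 1 gets 7.
Every other cell has a profitable deviation for at least one player. Highest of {10, 7} is 10.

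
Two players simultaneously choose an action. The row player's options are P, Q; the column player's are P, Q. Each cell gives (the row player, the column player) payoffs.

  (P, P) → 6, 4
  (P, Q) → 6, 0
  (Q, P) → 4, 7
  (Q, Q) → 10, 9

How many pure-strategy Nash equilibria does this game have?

2

Both P: the row player gets 6 (best alternative 4); the column player gets 4 (best alternative 0). Neither deviates — NE.
Both Q: the row player gets 10 (best alternative 6); the column player gets 9 (best alternative 7). Neither deviates — NE.
(P, Q) is not a NE: the row player would switch to Q (10 > 6).
No other cell survives both best-response checks, so there are 2 pure NE.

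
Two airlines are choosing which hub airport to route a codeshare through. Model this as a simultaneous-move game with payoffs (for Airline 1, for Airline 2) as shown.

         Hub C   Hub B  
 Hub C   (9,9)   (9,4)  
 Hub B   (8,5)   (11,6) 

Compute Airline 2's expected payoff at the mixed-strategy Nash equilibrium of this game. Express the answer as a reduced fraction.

Airline 1 mixes with probability p on Hub C, chosen so Airline 2 is indifferent: 9p + 5(1−p) = 4p + 6(1−p) gives p = 1/6.
Airline 2's expected payoff is 9·1/6 + 5·5/6 = 17/3.

17/3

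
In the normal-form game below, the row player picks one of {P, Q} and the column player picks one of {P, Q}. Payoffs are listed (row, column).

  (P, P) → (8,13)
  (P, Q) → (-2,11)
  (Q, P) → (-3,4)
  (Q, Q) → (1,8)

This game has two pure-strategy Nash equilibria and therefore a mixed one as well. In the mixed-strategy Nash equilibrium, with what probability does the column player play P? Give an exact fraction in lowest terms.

3/14

The column player's mix q on P must make the row player indifferent between P and Q.
The row player's payoff from P: 8q + (-2)(1−q). From Q: (-3)q + 1(1−q).
Set equal: 11q = 3(1−q) → q = 3/14.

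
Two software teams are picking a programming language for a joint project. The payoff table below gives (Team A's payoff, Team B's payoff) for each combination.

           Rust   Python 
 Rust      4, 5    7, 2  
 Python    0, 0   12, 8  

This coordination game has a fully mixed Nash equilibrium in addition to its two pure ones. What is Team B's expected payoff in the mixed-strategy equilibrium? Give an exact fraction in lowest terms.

40/11

Team A mixes with probability p on Rust, chosen so Team B is indifferent: 5p + 0(1−p) = 2p + 8(1−p) gives p = 8/11.
Team B's expected payoff is 5·8/11 + 0·3/11 = 40/11.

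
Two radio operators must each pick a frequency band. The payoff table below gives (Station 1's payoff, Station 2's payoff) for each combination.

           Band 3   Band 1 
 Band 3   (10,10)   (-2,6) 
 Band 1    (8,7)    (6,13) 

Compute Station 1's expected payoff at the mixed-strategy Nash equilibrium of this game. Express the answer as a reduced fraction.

38/5

Station 2 mixes with probability q on Band 3, chosen so Station 1 is indifferent: 10q + (-2)(1−q) = 8q + 6(1−q) gives q = 4/5.
Station 1's expected payoff (from either row, since indifferent) is 10·4/5 + (-2)·1/5 = 38/5.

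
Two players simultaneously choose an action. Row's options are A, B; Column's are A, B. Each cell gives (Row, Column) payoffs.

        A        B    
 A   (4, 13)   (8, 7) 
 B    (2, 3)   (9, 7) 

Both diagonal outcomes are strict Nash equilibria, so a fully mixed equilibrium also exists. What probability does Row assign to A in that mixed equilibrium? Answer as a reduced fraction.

Row's mix p on A must make Column indifferent between A and B.
Column's payoff from A: 13p + 3(1−p). From B: 7p + 7(1−p).
Set equal: 6p = 4(1−p) → p = 4/10 = 2/5.

2/5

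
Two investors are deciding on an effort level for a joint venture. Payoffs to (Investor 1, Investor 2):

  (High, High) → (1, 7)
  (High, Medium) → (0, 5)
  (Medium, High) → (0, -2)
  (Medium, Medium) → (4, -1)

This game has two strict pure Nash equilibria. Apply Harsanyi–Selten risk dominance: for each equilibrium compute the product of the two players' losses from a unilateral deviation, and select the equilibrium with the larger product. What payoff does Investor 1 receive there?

At both High: Investor 1 loses 1 − 0 = 1 by deviating; Investor 2 loses 7 − 5 = 2. Product = 1·2 = 2.
At both Medium: Investor 1 loses 4 − 0 = 4 by deviating; Investor 2 loses -1 − (-2) = 1. Product = 4·1 = 4.
4 > 2, so both Medium is risk-dominant. Investor 1's payoff there is 4.

4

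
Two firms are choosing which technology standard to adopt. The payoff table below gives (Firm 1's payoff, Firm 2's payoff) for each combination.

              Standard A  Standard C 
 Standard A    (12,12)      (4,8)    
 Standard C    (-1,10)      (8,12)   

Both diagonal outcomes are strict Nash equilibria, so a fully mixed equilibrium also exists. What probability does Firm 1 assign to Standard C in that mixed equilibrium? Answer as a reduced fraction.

Firm 1's mix p on Standard A must make Firm 2 indifferent between Standard A and Standard C.
Firm 2's payoff from Standard A: 12p + 10(1−p). From Standard C: 8p + 12(1−p).
Set equal: 4p = 2(1−p) → p = 2/6 = 1/3.
Probability on Standard C is 1 − 1/3 = 2/3.

2/3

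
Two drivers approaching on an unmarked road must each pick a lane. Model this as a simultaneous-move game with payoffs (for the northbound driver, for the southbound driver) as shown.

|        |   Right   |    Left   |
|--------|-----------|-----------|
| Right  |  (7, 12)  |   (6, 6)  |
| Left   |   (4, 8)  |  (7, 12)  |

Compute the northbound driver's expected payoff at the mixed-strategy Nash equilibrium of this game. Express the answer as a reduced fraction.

The southbound driver mixes with probability q on Right, chosen so the northbound driver is indifferent: 7q + 6(1−q) = 4q + 7(1−q) gives q = 1/4.
The northbound driver's expected payoff (from either row, since indifferent) is 7·1/4 + 6·3/4 = 25/4.

25/4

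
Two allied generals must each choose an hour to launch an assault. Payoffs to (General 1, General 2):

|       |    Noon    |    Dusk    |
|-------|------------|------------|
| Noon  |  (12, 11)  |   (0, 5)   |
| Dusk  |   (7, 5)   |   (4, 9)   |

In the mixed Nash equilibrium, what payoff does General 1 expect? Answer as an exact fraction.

16/3

General 2 mixes with probability q on Noon, chosen so General 1 is indifferent: 12q + 0(1−q) = 7q + 4(1−q) gives q = 4/9.
General 1's expected payoff (from either row, since indifferent) is 12·4/9 + 0·5/9 = 16/3.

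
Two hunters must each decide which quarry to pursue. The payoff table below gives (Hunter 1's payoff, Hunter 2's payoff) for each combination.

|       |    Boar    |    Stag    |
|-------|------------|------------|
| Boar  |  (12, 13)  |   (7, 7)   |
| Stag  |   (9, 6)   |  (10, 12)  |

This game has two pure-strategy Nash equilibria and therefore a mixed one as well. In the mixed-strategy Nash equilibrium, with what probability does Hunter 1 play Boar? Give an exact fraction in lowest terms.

Hunter 1's mix p on Boar must make Hunter 2 indifferent between Boar and Stag.
Hunter 2's payoff from Boar: 13p + 6(1−p). From Stag: 7p + 12(1−p).
Set equal: 6p = 6(1−p) → p = 6/12 = 1/2.

1/2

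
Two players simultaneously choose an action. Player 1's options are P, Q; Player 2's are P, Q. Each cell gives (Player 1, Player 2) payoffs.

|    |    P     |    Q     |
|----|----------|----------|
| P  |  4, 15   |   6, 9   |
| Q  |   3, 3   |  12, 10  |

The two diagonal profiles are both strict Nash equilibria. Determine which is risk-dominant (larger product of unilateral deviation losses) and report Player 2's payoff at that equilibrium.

10

At both P: Player 1 loses 4 − 3 = 1 by deviating; Player 2 loses 15 − 9 = 6. Product = 1·6 = 6.
At both Q: Player 1 loses 12 − 6 = 6 by deviating; Player 2 loses 10 − 3 = 7. Product = 6·7 = 42.
42 > 6, so both Q is risk-dominant. Player 2's payoff there is 10.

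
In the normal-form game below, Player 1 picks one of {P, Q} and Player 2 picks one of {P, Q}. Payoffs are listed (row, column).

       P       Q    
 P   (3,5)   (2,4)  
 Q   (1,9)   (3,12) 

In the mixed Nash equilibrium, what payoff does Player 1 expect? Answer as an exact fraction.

Player 2 mixes with probability q on P, chosen so Player 1 is indifferent: 3q + 2(1−q) = 1q + 3(1−q) gives q = 1/3.
Player 1's expected payoff (from either row, since indifferent) is 3·1/3 + 2·2/3 = 7/3.

7/3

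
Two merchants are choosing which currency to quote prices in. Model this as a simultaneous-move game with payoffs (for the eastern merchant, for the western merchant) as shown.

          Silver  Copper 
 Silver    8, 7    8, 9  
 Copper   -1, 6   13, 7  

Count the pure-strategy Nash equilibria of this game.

1

Both Copper: the eastern merchant gets 13 (best alternative 8); the western merchant gets 7 (best alternative 6). Neither deviates — NE.
Both Silver is not a NE: the western merchant would switch to Copper (9 > 7).
No other cell survives both best-response checks, so there is 1 pure NE.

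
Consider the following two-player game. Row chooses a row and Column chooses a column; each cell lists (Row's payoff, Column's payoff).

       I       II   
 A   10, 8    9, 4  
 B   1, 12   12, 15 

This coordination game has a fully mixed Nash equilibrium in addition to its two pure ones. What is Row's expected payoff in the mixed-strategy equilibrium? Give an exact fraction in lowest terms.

37/4

Column mixes with probability q on I, chosen so Row is indifferent: 10q + 9(1−q) = 1q + 12(1−q) gives q = 1/4.
Row's expected payoff (from either row, since indifferent) is 10·1/4 + 9·3/4 = 37/4.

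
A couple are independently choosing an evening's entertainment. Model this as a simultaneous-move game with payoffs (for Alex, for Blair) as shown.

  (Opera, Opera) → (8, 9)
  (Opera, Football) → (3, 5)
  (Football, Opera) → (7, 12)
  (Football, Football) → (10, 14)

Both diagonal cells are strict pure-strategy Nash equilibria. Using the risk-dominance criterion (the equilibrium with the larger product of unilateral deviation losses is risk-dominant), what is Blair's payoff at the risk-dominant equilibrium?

14

At both Opera: Alex loses 8 − 7 = 1 by deviating; Blair loses 9 − 5 = 4. Product = 1·4 = 4.
At both Football: Alex loses 10 − 3 = 7 by deviating; Blair loses 14 − 12 = 2. Product = 7·2 = 14.
14 > 4, so both Football is risk-dominant. Blair's payoff there is 14.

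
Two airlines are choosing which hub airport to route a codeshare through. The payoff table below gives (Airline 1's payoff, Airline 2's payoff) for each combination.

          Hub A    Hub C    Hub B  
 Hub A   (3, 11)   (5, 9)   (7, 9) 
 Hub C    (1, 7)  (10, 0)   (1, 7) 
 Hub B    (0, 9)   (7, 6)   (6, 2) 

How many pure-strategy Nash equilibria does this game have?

Both Hub A: Airline 1 gets 3 (best alternative 1); Airline 2 gets 11 (best alternative 9). Neither deviates — NE.
Both Hub C is not a NE: Airline 2 would switch to Hub A (7 > 0).
No other cell survives both best-response checks, so there is 1 pure NE.

1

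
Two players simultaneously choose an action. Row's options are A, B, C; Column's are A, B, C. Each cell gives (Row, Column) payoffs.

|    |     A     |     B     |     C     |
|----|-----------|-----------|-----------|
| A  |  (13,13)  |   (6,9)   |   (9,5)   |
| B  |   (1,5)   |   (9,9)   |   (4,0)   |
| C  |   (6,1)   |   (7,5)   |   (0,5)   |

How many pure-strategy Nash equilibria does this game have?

Both A: Row gets 13 (best alternative 6); Column gets 13 (best alternative 9). Neither deviates — NE.
Both B: Row gets 9 (best alternative 7); Column gets 9 (best alternative 5). Neither deviates — NE.
Both C is not a NE: Row would switch to A (9 > 0).
No other cell survives both best-response checks, so there are 2 pure NE.

2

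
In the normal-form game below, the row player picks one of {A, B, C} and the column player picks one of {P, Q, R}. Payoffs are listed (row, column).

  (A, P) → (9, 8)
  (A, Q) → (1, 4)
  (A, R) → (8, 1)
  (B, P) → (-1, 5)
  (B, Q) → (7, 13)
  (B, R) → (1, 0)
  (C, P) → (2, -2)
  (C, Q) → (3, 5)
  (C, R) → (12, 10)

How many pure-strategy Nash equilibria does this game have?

3

(A, P): the row player gets 9 (best alternative 2); the column player gets 8 (best alternative 4). Neither deviates — NE.
(B, Q): the row player gets 7 (best alternative 3); the column player gets 13 (best alternative 5). Neither deviates — NE.
(C, R): the row player gets 12 (best alternative 8); the column player gets 10 (best alternative 5). Neither deviates — NE.
(B, R) is not a NE: the row player would switch to C (12 > 1).
No other cell survives both best-response checks, so there are 3 pure NE.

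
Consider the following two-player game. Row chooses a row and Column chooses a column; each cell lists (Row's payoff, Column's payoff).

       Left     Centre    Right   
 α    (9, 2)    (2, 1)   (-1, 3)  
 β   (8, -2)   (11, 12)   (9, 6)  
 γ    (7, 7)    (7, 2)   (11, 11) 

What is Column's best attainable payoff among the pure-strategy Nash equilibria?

12

(β, Centre) is a pure NE (Row: 11 ≥ 7; Column: 12 ≥ 6). Column gets 12.
(γ, Right) is a pure NE (Row: 11 ≥ 9; Column: 11 ≥ 7). Column gets 11.
Every other cell has a profitable deviation for at least one player. Highest of {12, 11} is 12.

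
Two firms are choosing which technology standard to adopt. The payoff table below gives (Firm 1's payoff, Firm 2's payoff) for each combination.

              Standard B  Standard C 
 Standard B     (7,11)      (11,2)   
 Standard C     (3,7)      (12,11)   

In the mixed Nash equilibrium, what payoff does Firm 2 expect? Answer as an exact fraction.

107/13

Firm 1 mixes with probability p on Standard B, chosen so Firm 2 is indifferent: 11p + 7(1−p) = 2p + 11(1−p) gives p = 4/13.
Firm 2's expected payoff is 11·4/13 + 7·9/13 = 107/13.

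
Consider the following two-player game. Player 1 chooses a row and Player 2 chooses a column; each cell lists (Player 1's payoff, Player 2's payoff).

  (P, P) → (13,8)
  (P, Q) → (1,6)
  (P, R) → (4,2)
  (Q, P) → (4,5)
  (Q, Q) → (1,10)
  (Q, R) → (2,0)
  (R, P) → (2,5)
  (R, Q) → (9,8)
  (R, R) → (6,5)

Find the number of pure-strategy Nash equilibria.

Both P: Player 1 gets 13 (best alternative 4); Player 2 gets 8 (best alternative 6). Neither deviates — NE.
(R, Q): Player 1 gets 9 (best alternative 1); Player 2 gets 8 (best alternative 5). Neither deviates — NE.
Both Q is not a NE: Player 1 would switch to R (9 > 1).
No other cell survives both best-response checks, so there are 2 pure NE.

2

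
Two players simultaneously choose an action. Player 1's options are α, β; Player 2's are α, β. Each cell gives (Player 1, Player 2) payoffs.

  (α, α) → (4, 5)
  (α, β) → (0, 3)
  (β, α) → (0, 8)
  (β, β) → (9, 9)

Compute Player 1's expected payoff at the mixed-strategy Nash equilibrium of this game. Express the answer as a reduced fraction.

Player 2 mixes with probability q on α, chosen so Player 1 is indifferent: 4q + 0(1−q) = 0q + 9(1−q) gives q = 9/13.
Player 1's expected payoff (from either row, since indifferent) is 4·9/13 + 0·4/13 = 36/13.

36/13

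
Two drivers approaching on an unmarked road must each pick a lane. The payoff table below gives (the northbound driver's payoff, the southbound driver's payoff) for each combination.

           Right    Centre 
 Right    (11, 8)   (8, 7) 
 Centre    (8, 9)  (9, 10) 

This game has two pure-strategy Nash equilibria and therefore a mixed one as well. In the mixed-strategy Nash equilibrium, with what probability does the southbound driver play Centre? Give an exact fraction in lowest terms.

The southbound driver's mix q on Right must make the northbound driver indifferent between Right and Centre.
The northbound driver's payoff from Right: 11q + 8(1−q). From Centre: 8q + 9(1−q).
Set equal: 3q = 1(1−q) → q = 1/4.
Probability on Centre is 1 − 1/4 = 3/4.

3/4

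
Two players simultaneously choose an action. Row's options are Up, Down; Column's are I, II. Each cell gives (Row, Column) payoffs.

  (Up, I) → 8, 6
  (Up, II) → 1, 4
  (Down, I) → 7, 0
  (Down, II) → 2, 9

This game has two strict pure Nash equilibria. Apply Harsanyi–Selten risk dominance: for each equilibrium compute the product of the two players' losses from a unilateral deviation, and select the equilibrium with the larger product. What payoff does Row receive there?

2

At (Up, I): Row loses 8 − 7 = 1 by deviating; Column loses 6 − 4 = 2. Product = 1·2 = 2.
At (Down, II): Row loses 2 − 1 = 1 by deviating; Column loses 9 − 0 = 9. Product = 1·9 = 9.
9 > 2, so (Down, II) is risk-dominant. Row's payoff there is 2.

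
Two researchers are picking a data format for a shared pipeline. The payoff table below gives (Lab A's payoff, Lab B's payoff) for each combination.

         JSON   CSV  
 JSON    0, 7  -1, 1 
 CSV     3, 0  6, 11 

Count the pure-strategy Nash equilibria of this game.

Both CSV: Lab A gets 6 (best alternative -1); Lab B gets 11 (best alternative 0). Neither deviates — NE.
Both JSON is not a NE: Lab A would switch to CSV (3 > 0).
No other cell survives both best-response checks, so there is 1 pure NE.

1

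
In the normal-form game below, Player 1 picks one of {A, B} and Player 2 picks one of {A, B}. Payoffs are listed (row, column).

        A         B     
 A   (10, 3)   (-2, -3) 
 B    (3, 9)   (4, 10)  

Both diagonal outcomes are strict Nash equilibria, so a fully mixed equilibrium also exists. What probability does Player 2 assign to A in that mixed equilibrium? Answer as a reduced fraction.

Player 2's mix q on A must make Player 1 indifferent between A and B.
Player 1's payoff from A: 10q + (-2)(1−q). From B: 3q + 4(1−q).
Set equal: 7q = 6(1−q) → q = 6/13.

6/13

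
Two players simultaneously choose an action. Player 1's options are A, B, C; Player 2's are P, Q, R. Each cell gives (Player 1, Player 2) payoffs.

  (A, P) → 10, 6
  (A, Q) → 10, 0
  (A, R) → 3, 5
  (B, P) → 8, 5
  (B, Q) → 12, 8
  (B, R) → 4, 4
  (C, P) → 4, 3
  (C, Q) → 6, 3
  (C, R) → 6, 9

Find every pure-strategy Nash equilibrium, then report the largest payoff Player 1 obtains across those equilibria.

(A, P) is a pure NE (Player 1: 10 ≥ 8; Player 2: 6 ≥ 5). Player 1 gets 10.
(B, Q) is a pure NE (Player 1: 12 ≥ 10; Player 2: 8 ≥ 5). Player 1 gets 12.
(C, R) is a pure NE (Player 1: 6 ≥ 4; Player 2: 9 ≥ 3). Player 1 gets 6.
Every other cell has a profitable deviation for at least one player. Highest of {10, 12, 6} is 12.

12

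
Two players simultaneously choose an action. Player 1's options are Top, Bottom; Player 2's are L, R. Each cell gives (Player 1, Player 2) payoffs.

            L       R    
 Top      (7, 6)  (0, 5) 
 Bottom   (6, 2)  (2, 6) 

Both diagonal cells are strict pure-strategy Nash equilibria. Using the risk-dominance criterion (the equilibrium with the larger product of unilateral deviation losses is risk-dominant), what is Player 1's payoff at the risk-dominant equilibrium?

At (Top, L): Player 1 loses 7 − 6 = 1 by deviating; Player 2 loses 6 − 5 = 1. Product = 1·1 = 1.
At (Bottom, R): Player 1 loses 2 − 0 = 2 by deviating; Player 2 loses 6 − 2 = 4. Product = 2·4 = 8.
8 > 1, so (Bottom, R) is risk-dominant. Player 1's payoff there is 2.

2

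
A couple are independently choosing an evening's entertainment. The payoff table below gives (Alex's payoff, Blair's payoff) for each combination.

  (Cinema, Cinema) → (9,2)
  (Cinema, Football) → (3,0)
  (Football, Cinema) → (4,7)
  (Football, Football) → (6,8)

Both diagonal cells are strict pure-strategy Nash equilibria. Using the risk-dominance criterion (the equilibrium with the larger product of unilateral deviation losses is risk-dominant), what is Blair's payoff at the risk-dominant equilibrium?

At both Cinema: Alex loses 9 − 4 = 5 by deviating; Blair loses 2 − 0 = 2. Product = 5·2 = 10.
At both Football: Alex loses 6 − 3 = 3 by deviating; Blair loses 8 − 7 = 1. Product = 3·1 = 3.
10 > 3, so both Cinema is risk-dominant. Blair's payoff there is 2.

2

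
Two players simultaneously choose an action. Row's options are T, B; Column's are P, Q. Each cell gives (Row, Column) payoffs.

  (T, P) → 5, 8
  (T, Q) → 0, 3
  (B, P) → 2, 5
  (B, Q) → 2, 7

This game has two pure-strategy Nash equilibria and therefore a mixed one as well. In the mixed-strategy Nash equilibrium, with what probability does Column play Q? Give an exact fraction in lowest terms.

Column's mix q on P must make Row indifferent between T and B.
Row's payoff from T: 5q + 0(1−q). From B: 2q + 2(1−q).
Set equal: 3q = 2(1−q) → q = 2/5.
Probability on Q is 1 − 2/5 = 3/5.

3/5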